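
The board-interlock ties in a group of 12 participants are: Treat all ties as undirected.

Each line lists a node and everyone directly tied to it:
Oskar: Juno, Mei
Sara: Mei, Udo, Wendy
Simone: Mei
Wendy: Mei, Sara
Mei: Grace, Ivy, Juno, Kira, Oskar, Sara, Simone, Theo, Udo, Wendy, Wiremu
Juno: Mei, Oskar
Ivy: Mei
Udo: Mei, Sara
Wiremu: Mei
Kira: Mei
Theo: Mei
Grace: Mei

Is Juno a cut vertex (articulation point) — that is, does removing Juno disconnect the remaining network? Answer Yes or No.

No

Even without Juno, every remaining node can still reach every other (the residual graph is connected), so Juno is not a cut vertex.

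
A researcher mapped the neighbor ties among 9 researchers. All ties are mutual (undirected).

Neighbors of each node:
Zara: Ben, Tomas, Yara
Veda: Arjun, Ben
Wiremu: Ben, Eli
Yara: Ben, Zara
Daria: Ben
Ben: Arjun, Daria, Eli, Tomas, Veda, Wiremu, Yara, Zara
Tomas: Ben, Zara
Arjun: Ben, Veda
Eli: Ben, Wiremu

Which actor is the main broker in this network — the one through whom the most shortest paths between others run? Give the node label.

Unnormalized betweenness of each node: Arjun:0, Ben:47/2, Daria:0, Eli:0, Tomas:0, Veda:0, Wiremu:0, Yara:0, Zara:1/2.
Ben has the largest value, 47/2, making it the main broker — the node through which the most shortest paths run.

Ben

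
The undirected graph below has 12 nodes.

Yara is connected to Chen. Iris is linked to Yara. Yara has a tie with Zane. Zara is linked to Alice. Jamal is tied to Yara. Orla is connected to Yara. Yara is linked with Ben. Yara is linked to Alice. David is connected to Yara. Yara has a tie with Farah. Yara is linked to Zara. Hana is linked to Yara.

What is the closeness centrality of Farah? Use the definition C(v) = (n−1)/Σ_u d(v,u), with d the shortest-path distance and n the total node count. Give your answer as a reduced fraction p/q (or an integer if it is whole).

Distances from Farah: Alice:2, Ben:2, Chen:2, David:2, Hana:2, Iris:2, Jamal:2, Orla:2, Yara:1, Zane:2, Zara:2. Sum = 21.
n = 12, so closeness = 11/21.

11/21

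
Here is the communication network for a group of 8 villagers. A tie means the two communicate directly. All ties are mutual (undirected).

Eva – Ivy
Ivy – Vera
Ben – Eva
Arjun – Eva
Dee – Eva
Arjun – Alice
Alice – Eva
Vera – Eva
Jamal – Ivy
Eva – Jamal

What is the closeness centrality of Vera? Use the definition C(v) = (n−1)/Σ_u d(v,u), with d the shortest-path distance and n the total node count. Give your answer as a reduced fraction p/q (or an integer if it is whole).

7/12

Distances from Vera: Alice:2, Arjun:2, Ben:2, Dee:2, Eva:1, Ivy:1, Jamal:2. Sum = 12.
n = 8, so closeness = 7/12.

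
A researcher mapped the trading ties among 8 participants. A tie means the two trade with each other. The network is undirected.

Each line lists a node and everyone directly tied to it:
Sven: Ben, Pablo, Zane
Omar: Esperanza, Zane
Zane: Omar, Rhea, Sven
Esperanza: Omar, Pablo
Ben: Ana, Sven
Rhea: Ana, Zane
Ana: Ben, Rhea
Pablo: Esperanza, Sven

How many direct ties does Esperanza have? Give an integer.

2

Esperanza is directly tied to Omar and Pablo. That is 2 neighbors, so the degree of Esperanza is 2.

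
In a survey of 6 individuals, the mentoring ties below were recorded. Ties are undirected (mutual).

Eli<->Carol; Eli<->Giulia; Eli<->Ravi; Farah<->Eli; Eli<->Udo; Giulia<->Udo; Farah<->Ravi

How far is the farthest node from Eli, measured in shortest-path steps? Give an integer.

Distances from Eli: Carol:1, Farah:1, Giulia:1, Ravi:1, Udo:1.
The largest is 1 (to Carol, Giulia, Farah, Ravi, and Udo), so the eccentricity of Eli is 1.

1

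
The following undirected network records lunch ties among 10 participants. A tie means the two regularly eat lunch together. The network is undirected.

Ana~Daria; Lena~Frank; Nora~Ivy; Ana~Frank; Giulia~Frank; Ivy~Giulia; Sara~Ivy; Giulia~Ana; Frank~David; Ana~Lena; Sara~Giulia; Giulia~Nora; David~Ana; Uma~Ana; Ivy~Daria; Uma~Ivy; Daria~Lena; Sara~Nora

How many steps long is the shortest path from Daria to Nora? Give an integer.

One shortest route is Daria – Ivy – Nora, which uses 2 edges, and Daria and Nora are not directly tied, so nothing shorter exists. So d(Daria,Nora) = 2.

2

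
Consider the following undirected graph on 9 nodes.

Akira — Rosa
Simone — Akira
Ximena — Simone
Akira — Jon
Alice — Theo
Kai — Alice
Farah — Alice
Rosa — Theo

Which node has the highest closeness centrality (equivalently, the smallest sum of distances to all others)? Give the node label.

Farness (sum of distances to all others) for each node — Akira:18, Alice:21, Farah:28, Jon:25, Kai:28, Rosa:17, Simone:23, Theo:18, Ximena:30.
The smallest farness is 17, for Rosa, so Rosa has the highest closeness.

Rosa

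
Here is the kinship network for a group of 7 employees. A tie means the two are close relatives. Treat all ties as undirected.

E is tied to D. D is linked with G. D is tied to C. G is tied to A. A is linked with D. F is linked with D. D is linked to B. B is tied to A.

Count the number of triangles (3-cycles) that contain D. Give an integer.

2

D's neighbors: A, B, C, E, F, and G.
Neighbor pairs that are themselves tied: D–A–B; D–A–G. Each forms one triangle with D, for 2 in total.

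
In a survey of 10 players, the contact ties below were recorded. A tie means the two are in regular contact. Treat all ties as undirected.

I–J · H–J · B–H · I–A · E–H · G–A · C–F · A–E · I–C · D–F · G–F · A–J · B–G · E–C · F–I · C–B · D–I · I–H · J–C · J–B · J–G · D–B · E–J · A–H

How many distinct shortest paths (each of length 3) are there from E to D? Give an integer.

8

The shortest distance is 3. The length-3 paths are: E–C–F–D; E–A–I–D; E–J–I–D; E–H–I–D; E–C–I–D; E–J–B–D (and 2 more).
That gives 8 distinct shortest paths.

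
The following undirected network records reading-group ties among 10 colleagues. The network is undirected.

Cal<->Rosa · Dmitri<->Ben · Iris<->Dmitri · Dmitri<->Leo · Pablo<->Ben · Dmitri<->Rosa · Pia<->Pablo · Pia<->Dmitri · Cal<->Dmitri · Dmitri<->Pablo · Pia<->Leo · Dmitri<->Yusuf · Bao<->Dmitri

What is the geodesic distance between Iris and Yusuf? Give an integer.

One shortest route is Iris – Dmitri – Yusuf, which uses 2 edges, and Iris and Yusuf are not directly tied, so nothing shorter exists. So d(Iris,Yusuf) = 2.

2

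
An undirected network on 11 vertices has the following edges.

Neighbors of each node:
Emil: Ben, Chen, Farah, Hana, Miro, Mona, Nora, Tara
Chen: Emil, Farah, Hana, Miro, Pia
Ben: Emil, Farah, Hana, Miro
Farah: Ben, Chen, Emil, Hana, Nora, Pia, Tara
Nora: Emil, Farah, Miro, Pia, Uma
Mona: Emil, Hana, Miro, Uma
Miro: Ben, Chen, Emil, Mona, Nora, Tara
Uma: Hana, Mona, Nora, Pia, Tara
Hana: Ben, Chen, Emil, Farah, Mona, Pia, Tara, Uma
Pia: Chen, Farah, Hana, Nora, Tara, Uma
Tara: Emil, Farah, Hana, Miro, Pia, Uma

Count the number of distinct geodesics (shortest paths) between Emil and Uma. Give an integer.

The shortest distance is 2. The length-2 paths are: Emil–Tara–Uma; Emil–Nora–Uma; Emil–Mona–Uma; Emil–Hana–Uma.
That gives 4 distinct shortest paths.

4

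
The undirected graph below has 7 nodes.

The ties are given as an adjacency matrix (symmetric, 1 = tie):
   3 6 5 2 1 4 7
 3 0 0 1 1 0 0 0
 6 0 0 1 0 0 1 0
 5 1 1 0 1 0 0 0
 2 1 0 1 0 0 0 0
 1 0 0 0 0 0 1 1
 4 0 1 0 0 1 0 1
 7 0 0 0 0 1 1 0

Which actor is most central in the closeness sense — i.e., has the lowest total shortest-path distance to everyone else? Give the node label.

Farness (sum of distances to all others) for each node — 1:15, 2:15, 3:15, 4:11, 5:11, 6:10, 7:15.
The smallest farness is 10, for 6, so 6 has the highest closeness.

6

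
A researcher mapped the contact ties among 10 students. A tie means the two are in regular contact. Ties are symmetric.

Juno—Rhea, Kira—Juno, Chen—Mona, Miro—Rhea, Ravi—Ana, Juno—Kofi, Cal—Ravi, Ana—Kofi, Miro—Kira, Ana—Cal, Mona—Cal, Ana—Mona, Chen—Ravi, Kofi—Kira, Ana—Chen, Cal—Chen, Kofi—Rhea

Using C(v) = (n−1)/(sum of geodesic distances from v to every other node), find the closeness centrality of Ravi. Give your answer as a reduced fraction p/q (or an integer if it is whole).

Distances from Ravi: Ana:1, Cal:1, Chen:1, Juno:3, Kira:3, Kofi:2, Miro:4, Mona:2, Rhea:3. Sum = 20.
n = 10, so closeness = 9/20.

9/20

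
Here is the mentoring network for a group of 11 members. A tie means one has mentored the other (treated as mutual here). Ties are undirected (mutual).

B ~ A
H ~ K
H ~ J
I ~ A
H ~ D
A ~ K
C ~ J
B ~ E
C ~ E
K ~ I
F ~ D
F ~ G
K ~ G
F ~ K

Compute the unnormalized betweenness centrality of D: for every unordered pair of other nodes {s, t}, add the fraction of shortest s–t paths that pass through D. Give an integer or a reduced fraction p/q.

3/2

Pairs whose geodesics pass through D — F–C: 1/2; F–J: 1/2; F–H: 1/2.
All other pairs contribute 0.
Summing the contributions gives betweenness(D) = 3/2.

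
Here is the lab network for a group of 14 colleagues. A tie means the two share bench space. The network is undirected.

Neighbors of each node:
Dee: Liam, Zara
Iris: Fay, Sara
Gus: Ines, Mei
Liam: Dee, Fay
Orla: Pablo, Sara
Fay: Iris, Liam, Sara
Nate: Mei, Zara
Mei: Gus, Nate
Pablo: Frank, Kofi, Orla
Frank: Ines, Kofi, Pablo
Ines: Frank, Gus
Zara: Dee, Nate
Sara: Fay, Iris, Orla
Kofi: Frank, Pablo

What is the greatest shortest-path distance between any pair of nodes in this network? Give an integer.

Eccentricity of each node (its greatest distance to any other): Dee:6, Fay:6, Frank:6, Gus:6, Ines:6, Iris:6, Kofi:6, Liam:6, Mei:6, Nate:6, Orla:6, Pablo:6, Sara:6, Zara:6.
The maximum eccentricity is 6, realized for instance by the pair Frank–Dee via Frank – Ines – Gus – Mei – Nate – Zara – Dee. So the diameter is 6.

6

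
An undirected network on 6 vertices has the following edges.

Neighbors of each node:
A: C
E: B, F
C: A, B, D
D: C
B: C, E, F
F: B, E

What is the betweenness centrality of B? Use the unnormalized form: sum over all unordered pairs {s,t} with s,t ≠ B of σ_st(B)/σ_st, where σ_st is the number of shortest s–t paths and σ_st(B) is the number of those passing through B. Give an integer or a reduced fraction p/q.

Pairs whose geodesics pass through B — F–C: 1; F–A: 1; F–D: 1; E–C: 1; E–A: 1; E–D: 1.
All other pairs contribute 0.
Summing the contributions gives betweenness(B) = 6.

6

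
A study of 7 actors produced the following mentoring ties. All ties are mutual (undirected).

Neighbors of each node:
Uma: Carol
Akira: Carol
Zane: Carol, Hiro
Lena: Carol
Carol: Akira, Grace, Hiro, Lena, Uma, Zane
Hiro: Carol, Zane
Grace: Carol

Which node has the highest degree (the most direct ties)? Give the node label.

Degrees — Akira:1, Carol:6, Grace:1, Hiro:2, Lena:1, Uma:1, Zane:2.
The maximum is 6, attained only by Carol.

Carol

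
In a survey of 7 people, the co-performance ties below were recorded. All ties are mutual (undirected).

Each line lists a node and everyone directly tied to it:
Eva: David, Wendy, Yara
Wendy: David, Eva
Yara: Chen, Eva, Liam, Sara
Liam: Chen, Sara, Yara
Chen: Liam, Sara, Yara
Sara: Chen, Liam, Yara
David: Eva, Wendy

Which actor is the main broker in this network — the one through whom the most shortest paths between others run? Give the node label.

Yara

Unnormalized betweenness of each node: Chen:0, David:0, Eva:8, Liam:0, Sara:0, Wendy:0, Yara:9.
Yara has the largest value, 9, making it the main broker — the node through which the most shortest paths run.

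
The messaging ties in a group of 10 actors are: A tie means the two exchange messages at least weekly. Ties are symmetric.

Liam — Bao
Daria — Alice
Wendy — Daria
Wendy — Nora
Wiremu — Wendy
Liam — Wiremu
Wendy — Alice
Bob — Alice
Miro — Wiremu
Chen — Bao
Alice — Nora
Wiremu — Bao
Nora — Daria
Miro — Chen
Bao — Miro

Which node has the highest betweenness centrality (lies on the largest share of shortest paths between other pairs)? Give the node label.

Unnormalized betweenness of each node: Alice:8, Bao:9/2, Bob:0, Chen:0, Daria:0, Liam:0, Miro:3, Nora:0, Wendy:20, Wiremu:41/2.
Wiremu has the largest value, 41/2, making it the main broker — the node through which the most shortest paths run.

Wiremu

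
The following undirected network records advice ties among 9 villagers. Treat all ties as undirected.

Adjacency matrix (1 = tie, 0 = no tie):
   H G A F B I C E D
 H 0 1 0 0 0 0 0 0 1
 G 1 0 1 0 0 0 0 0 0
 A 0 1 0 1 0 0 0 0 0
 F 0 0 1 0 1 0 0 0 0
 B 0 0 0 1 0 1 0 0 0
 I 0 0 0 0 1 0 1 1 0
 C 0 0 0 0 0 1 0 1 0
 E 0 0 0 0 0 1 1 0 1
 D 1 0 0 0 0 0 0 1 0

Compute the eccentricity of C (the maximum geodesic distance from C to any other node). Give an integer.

4

Distances from C: A:4, B:2, D:2, E:1, F:3, G:4, H:3, I:1.
The largest is 4 (to A and G), so the eccentricity of C is 4.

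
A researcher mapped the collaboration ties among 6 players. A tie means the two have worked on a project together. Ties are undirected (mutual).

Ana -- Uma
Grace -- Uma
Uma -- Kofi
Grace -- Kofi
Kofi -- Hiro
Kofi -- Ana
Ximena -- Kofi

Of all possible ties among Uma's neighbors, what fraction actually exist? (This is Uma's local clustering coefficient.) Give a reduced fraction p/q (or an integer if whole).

Uma's neighbors: Ana, Grace, and Kofi (k = 3).
Possible neighbor pairs: C(3,2) = 3. Edges among them: Ana–Kofi, Grace–Kofi → e = 2.
Clustering(Uma) = 2/3.

2/3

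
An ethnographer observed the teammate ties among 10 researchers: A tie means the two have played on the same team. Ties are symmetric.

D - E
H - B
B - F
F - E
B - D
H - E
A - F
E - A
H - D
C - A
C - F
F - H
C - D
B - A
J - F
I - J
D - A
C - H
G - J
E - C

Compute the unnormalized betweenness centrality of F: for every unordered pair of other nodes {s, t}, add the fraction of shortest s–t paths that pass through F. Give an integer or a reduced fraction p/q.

187/10

Pairs whose geodesics pass through F — G–B: 1; G–E: 1; G–H: 1; G–C: 1; G–D: 5/5; G–A: 1; I–B: 1; I–E: 1; I–H: 1; I–C: 1; I–D: 5/5; I–A: 1; J–B: 1; J–E: 1 … (+7 more pairs).
All other pairs contribute 0.
Summing the contributions gives betweenness(F) = 187/10.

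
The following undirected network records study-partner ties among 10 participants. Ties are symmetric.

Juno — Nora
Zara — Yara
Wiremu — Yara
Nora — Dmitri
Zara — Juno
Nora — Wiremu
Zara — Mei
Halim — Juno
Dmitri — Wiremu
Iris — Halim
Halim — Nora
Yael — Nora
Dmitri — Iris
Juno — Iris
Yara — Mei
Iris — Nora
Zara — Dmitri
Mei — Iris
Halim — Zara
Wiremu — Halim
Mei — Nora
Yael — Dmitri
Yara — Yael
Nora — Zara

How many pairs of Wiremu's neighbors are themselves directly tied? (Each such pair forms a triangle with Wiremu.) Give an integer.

2

Wiremu's neighbors: Dmitri, Halim, Nora, and Yara.
Neighbor pairs that are themselves tied: Wiremu–Dmitri–Nora; Wiremu–Halim–Nora. Each forms one triangle with Wiremu, for 2 in total.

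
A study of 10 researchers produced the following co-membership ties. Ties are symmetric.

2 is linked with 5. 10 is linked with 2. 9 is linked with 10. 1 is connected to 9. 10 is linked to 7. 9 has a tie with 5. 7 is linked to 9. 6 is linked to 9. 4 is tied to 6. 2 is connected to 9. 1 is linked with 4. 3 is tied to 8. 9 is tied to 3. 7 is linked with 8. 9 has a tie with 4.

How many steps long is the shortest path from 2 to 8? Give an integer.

3

One shortest route is 2 – 9 – 3 – 8, which uses 3 edges, and at distance 2 from 2 we only reach {1, 3, 4, 6, 7}, which does not include 8. So d(2,8) = 3.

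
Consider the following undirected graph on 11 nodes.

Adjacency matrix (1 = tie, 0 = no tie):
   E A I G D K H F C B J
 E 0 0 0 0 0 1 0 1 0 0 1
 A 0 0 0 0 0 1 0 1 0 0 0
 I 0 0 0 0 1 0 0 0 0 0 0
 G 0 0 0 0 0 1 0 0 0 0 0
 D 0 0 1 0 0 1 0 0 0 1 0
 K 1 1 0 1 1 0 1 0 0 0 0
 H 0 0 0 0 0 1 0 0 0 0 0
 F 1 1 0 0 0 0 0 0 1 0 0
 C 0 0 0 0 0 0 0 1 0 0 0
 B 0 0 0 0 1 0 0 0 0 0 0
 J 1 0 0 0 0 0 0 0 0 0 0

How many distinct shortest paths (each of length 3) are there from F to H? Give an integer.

2

The shortest distance is 3. The length-3 paths are: F–E–K–H; F–A–K–H.
That gives 2 distinct shortest paths.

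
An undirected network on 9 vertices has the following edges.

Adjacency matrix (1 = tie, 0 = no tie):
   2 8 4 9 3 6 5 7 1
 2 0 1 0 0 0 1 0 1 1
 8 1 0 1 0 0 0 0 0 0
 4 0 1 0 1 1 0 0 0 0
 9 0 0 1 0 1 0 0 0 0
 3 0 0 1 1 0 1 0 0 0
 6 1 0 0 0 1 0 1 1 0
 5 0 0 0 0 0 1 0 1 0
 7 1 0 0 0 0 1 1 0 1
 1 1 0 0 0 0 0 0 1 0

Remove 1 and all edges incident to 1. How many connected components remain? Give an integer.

1

1's neighbors (2 and 7) remain reachable from one another through other ties, so the rest of the network stays in one piece.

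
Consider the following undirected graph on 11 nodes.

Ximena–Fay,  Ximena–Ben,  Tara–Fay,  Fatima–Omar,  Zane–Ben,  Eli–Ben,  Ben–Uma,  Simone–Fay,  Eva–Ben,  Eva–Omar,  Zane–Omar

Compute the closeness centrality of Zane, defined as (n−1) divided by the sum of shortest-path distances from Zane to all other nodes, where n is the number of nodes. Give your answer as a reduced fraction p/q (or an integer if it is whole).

Distances from Zane: Ben:1, Eli:2, Eva:2, Fatima:2, Fay:3, Omar:1, Simone:4, Tara:4, Uma:2, Ximena:2. Sum = 23.
n = 11, so closeness = 10/23.

10/23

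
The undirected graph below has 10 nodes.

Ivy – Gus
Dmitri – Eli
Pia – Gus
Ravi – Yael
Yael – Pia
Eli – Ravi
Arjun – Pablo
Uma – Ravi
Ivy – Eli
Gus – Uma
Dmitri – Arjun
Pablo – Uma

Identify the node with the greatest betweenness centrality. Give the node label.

Uma

Unnormalized betweenness of each node: Arjun:2, Dmitri:7/2, Eli:9, Gus:15/2, Ivy:3, Pablo:9/2, Pia:3/2, Ravi:17/2, Uma:19/2, Yael:2.
Uma has the largest value, 19/2, making it the main broker — the node through which the most shortest paths run.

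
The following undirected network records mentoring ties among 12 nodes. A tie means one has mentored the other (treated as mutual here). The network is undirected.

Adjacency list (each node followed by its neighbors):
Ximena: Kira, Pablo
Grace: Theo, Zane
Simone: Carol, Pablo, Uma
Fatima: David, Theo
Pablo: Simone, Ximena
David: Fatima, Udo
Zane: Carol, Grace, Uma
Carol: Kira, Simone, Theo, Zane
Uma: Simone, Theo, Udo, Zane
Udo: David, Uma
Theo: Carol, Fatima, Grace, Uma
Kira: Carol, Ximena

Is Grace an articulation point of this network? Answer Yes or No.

Even without Grace, every remaining node can still reach every other (the residual graph is connected), so Grace is not a cut vertex.

No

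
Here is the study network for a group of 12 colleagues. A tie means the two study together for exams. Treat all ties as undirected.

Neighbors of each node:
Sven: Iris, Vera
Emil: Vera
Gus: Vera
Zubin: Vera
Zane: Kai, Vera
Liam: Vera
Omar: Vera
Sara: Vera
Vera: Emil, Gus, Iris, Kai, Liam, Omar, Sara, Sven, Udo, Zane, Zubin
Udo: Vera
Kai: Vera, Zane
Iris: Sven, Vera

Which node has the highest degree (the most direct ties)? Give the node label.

Degrees — Emil:1, Gus:1, Iris:2, Kai:2, Liam:1, Omar:1, Sara:1, Sven:2, Udo:1, Vera:11, Zane:2, Zubin:1.
The maximum is 11, attained only by Vera.

Vera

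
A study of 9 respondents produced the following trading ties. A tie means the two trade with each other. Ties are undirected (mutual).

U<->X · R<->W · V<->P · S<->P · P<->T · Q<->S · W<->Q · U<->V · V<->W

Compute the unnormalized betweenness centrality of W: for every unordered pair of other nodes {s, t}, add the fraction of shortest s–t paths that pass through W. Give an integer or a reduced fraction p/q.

Pairs whose geodesics pass through W — V–Q: 1; V–R: 1; X–Q: 1; X–R: 1; Q–U: 1; Q–R: 1; T–R: 1; P–R: 1; S–R: 1; U–R: 1.
All other pairs contribute 0.
Summing the contributions gives betweenness(W) = 10.

10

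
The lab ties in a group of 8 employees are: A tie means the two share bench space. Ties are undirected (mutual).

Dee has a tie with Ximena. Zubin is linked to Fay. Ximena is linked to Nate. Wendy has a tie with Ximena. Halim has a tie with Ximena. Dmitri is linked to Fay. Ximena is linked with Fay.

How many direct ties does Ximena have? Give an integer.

5

Ximena is directly tied to Dee, Fay, Halim, Nate, and Wendy. That is 5 neighbors, so the degree of Ximena is 5.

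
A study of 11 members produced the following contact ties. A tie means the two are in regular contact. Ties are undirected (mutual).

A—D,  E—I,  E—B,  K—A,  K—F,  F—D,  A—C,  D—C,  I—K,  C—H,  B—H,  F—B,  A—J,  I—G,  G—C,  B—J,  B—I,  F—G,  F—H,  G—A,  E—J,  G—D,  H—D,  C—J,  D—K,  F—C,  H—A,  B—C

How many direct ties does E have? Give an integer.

E is directly tied to B, I, and J. That is 3 neighbors, so the degree of E is 3.

3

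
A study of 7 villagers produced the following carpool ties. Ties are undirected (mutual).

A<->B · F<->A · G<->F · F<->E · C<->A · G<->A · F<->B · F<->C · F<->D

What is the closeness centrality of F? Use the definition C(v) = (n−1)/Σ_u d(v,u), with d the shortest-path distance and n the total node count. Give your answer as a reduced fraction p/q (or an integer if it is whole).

1

Distances from F: A:1, B:1, C:1, D:1, E:1, G:1. Sum = 6.
n = 7, so closeness = 6/6 = 1.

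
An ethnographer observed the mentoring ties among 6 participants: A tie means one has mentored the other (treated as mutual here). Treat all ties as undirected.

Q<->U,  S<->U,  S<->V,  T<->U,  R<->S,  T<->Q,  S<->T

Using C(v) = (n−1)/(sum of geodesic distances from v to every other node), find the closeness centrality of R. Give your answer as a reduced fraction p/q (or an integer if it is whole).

Distances from R: Q:3, S:1, T:2, U:2, V:2. Sum = 10.
n = 6, so closeness = 5/10 = 1/2.

1/2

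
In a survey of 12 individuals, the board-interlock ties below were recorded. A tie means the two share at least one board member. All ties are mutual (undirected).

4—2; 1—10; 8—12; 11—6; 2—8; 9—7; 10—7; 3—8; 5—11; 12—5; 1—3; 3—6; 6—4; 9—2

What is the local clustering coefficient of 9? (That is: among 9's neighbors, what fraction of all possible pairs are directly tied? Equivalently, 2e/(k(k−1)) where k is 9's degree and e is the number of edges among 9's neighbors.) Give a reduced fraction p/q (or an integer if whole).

0

9's neighbors: 2 and 7 (k = 2).
Possible neighbor pairs: C(2,2) = 1. Edges among them: none → e = 0.
Clustering(9) = 0/1.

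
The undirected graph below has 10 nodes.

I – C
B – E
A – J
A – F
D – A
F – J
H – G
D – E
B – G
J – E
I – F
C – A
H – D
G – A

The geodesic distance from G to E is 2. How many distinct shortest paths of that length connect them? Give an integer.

1

The shortest distance is 2, and the only length-2 path is G–B–E. So there is exactly 1 shortest path.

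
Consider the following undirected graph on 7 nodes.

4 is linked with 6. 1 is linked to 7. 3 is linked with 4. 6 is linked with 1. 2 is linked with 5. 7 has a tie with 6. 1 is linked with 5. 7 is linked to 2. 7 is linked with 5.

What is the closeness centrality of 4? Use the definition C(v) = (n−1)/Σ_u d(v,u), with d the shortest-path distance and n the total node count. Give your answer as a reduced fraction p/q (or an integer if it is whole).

1/2

Distances from 4: 1:2, 2:3, 3:1, 5:3, 6:1, 7:2. Sum = 12.
n = 7, so closeness = 6/12 = 1/2.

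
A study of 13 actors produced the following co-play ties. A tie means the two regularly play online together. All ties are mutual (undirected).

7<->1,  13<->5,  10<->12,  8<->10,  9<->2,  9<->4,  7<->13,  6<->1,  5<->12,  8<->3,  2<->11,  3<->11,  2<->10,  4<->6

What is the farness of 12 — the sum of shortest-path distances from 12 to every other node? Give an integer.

Distances from 12: 1:4, 2:2, 3:3, 4:4, 5:1, 6:5, 7:3, 8:2, 9:3, 10:1, 11:3, 13:2.
Sum = 4 + 2 + 3 + 4 + 1 + 5 + 3 + 2 + 3 + 1 + 3 + 2 = 33.

33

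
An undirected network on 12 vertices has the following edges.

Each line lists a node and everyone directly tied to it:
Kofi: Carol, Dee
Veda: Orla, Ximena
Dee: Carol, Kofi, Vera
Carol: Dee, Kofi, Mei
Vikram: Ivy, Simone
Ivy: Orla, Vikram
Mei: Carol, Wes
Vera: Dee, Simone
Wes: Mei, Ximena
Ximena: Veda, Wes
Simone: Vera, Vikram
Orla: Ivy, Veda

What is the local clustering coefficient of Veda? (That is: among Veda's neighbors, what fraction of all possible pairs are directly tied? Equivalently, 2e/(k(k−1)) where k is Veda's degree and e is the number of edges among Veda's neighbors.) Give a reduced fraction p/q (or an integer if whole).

0

Veda's neighbors: Orla and Ximena (k = 2).
Possible neighbor pairs: C(2,2) = 1. Edges among them: none → e = 0.
Clustering(Veda) = 0/1.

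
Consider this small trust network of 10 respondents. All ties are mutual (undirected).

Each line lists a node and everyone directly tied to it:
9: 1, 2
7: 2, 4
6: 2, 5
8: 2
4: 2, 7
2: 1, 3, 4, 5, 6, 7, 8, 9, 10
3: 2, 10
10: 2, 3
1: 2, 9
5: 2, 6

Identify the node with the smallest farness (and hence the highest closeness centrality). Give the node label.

Farness (sum of distances to all others) for each node — 1:16, 2:9, 3:16, 4:16, 5:16, 6:16, 7:16, 8:17, 9:16, 10:16.
The smallest farness is 9, for 2, so 2 has the highest closeness.

2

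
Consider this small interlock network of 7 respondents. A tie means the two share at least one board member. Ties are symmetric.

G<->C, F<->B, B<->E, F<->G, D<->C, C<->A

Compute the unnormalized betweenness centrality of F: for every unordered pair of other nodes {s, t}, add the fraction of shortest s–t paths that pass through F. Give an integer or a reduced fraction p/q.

8

Pairs whose geodesics pass through F — A–E: 1; A–B: 1; C–E: 1; C–B: 1; D–E: 1; D–B: 1; G–E: 1; G–B: 1.
All other pairs contribute 0.
Summing the contributions gives betweenness(F) = 8.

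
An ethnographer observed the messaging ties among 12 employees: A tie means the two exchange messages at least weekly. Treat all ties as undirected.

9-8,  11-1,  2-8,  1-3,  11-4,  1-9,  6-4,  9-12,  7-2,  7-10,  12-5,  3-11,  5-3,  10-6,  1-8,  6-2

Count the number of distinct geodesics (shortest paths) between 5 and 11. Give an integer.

The shortest distance is 2, and the only length-2 path is 5–3–11. So there is exactly 1 shortest path.

1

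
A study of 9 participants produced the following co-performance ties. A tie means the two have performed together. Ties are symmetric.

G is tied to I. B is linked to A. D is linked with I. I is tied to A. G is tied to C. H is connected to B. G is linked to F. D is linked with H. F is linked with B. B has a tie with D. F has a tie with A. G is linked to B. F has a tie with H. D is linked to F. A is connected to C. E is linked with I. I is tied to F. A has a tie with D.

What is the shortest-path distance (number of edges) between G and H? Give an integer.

2

One shortest route is G – F – H, which uses 2 edges, and G and H are not directly tied, so nothing shorter exists. So d(G,H) = 2.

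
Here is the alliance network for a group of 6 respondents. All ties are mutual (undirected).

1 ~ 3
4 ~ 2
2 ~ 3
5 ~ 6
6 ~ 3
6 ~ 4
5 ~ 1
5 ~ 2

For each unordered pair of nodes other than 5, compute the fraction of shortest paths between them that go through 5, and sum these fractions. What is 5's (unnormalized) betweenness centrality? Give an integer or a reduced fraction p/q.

Pairs whose geodesics pass through 5 — 2–6: 1/3; 2–1: 1/2; 4–1: 2/4; 6–1: 1/2.
All other pairs contribute 0.
Summing the contributions gives betweenness(5) = 11/6.

11/6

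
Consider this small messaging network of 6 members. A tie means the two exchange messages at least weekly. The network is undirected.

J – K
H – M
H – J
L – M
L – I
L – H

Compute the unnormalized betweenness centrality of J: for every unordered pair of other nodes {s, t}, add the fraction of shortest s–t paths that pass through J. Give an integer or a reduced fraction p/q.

4

Pairs whose geodesics pass through J — K–L: 1; K–H: 1; K–M: 1; K–I: 1.
All other pairs contribute 0.
Summing the contributions gives betweenness(J) = 4.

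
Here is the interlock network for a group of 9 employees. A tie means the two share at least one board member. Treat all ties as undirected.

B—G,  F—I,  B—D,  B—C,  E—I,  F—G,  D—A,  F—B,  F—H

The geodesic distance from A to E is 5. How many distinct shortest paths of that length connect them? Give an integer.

1

The shortest distance is 5, and the only length-5 path is A–D–B–F–I–E. So there is exactly 1 shortest path.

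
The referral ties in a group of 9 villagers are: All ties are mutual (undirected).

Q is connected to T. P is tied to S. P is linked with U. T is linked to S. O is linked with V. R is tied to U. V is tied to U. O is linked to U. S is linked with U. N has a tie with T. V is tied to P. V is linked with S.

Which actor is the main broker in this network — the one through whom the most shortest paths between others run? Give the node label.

S

Unnormalized betweenness of each node: N:0, O:0, P:0, Q:0, R:0, S:15, T:13, U:19/2, V:5/2.
S has the largest value, 15, making it the main broker — the node through which the most shortest paths run.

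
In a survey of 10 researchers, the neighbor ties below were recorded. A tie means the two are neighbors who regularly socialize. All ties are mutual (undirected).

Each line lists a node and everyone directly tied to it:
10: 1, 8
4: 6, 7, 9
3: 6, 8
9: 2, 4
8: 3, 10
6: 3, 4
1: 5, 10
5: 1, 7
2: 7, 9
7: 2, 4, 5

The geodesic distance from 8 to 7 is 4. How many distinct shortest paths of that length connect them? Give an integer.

2

The shortest distance is 4. The length-4 paths are: 8–3–6–4–7; 8–10–1–5–7.
That gives 2 distinct shortest paths.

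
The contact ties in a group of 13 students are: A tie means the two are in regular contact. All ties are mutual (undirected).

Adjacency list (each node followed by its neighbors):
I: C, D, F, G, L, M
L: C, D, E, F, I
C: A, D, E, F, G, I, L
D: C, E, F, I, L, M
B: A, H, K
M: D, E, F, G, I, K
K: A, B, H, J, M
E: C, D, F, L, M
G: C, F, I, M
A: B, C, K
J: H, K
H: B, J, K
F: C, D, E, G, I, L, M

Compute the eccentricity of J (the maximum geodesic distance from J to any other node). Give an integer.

Distances from J: A:2, B:2, C:3, D:3, E:3, F:3, G:3, H:1, I:3, K:1, L:4, M:2.
The largest is 4 (to L), so the eccentricity of J is 4.

4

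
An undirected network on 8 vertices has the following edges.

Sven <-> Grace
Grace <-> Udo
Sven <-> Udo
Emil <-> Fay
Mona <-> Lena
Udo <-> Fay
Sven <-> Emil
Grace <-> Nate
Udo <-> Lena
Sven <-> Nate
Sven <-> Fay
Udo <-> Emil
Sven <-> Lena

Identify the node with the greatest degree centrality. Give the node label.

Degrees — Emil:3, Fay:3, Grace:3, Lena:3, Mona:1, Nate:2, Sven:6, Udo:5.
The maximum is 6, attained only by Sven.

Sven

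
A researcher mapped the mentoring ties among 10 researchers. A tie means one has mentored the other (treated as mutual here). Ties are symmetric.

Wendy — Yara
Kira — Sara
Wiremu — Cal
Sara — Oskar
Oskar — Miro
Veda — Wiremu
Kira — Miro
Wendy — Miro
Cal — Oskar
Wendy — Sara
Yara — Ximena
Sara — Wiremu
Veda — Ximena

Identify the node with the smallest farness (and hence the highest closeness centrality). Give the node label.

Sara

Farness (sum of distances to all others) for each node — Cal:21, Kira:21, Miro:19, Oskar:19, Sara:15, Veda:21, Wendy:17, Wiremu:17, Ximena:23, Yara:21.
The smallest farness is 15, for Sara, so Sara has the highest closeness.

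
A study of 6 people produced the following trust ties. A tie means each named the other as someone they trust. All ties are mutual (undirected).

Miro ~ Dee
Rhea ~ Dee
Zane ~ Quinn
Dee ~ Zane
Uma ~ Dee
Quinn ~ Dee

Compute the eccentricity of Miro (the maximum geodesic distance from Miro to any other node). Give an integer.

Distances from Miro: Dee:1, Quinn:2, Rhea:2, Uma:2, Zane:2.
The largest is 2 (to Zane, Quinn, Rhea, and Uma), so the eccentricity of Miro is 2.

2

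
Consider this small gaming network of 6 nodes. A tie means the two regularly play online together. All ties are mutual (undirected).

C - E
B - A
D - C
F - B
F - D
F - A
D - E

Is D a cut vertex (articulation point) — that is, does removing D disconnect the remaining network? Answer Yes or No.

Removing D leaves {A, B, and F} with no path to {C and E}, so the network splits into 2 components. D is a cut vertex.

Yes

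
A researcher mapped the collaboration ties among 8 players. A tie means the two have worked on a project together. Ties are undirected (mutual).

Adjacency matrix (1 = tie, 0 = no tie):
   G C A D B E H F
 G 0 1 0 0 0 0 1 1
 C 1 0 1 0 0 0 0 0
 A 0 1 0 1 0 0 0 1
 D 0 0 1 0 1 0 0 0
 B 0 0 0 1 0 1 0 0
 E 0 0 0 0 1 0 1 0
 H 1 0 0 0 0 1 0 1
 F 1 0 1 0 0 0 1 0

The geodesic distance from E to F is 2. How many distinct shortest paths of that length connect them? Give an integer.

The shortest distance is 2, and the only length-2 path is E–H–F. So there is exactly 1 shortest path.

1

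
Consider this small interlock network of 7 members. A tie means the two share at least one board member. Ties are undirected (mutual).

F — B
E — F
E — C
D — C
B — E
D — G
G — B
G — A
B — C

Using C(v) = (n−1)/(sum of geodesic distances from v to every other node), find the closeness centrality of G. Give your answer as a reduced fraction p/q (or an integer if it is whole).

Distances from G: A:1, B:1, C:2, D:1, E:2, F:2. Sum = 9.
n = 7, so closeness = 6/9 = 2/3.

2/3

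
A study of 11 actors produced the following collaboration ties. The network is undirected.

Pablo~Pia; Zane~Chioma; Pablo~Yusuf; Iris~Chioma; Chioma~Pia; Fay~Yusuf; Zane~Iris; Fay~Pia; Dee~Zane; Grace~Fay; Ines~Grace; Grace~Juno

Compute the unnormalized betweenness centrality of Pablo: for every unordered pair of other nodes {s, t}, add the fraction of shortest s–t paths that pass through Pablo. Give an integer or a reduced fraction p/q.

Pairs whose geodesics pass through Pablo — Dee–Yusuf: 1/2; Yusuf–Zane: 1/2; Yusuf–Pia: 1/2; Yusuf–Iris: 1/2; Yusuf–Chioma: 1/2.
All other pairs contribute 0.
Summing the contributions gives betweenness(Pablo) = 5/2.

5/2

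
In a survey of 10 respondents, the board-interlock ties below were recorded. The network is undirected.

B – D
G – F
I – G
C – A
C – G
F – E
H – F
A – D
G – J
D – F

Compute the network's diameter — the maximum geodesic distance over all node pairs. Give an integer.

Eccentricity of each node (its greatest distance to any other): A:3, B:4, C:3, D:3, E:3, F:2, G:3, H:3, I:4, J:4.
The maximum eccentricity is 4, realized for instance by the pair I–B via I – G – F – D – B. So the diameter is 4.

4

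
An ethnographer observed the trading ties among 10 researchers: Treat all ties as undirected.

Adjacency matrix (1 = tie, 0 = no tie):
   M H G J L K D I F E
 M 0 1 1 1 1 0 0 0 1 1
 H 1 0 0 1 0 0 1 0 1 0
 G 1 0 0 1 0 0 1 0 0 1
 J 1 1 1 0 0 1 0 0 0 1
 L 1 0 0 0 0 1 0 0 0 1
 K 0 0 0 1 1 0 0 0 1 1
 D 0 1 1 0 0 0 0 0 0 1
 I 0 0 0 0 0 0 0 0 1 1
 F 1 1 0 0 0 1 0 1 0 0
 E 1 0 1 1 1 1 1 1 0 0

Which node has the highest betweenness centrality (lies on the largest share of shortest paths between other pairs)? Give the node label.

E

Unnormalized betweenness of each node: D:2/3, E:37/4, F:11/4, G:2/3, H:2, I:1/3, J:23/12, K:3/2, L:1/4, M:14/3.
E has the largest value, 37/4, making it the main broker — the node through which the most shortest paths run.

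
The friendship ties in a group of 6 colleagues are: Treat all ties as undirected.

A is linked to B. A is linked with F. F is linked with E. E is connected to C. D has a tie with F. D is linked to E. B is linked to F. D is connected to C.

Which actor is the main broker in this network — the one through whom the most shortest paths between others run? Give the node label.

Unnormalized betweenness of each node: A:0, B:0, C:0, D:3/2, E:3/2, F:6.
F has the largest value, 6, making it the main broker — the node through which the most shortest paths run.

F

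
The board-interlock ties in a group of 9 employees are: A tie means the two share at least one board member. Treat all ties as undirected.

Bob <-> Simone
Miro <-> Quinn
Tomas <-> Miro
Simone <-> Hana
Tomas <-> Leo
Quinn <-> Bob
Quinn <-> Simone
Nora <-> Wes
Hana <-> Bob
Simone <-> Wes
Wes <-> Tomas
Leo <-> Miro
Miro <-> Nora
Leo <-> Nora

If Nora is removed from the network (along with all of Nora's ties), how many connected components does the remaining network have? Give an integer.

1

Nora's neighbors (Leo, Miro, and Wes) remain reachable from one another through other ties, so the rest of the network stays in one piece.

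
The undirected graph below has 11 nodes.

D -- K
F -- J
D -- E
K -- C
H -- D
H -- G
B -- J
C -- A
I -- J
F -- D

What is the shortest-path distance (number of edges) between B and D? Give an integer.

One shortest route is B – J – F – D, which uses 3 edges, and at distance 2 from B we only reach {F, I}, which does not include D. So d(B,D) = 3.

3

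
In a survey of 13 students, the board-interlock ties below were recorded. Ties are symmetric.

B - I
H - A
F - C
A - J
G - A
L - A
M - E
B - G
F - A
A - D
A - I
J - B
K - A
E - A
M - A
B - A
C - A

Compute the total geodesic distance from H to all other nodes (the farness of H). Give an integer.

23

Distances from H: A:1, B:2, C:2, D:2, E:2, F:2, G:2, I:2, J:2, K:2, L:2, M:2.
Sum = 1 + 2 + 2 + 2 + 2 + 2 + 2 + 2 + 2 + 2 + 2 + 2 = 23.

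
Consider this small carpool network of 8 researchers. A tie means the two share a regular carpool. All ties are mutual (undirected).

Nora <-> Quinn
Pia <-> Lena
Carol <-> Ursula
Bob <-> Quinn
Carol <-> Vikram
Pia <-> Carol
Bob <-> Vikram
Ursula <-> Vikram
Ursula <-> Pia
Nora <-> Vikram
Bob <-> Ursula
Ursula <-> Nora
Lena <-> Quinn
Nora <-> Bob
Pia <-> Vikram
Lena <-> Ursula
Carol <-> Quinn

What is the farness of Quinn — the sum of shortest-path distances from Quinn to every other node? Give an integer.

10

Distances from Quinn: Bob:1, Carol:1, Lena:1, Nora:1, Pia:2, Ursula:2, Vikram:2.
Sum = 1 + 1 + 1 + 1 + 2 + 2 + 2 = 10.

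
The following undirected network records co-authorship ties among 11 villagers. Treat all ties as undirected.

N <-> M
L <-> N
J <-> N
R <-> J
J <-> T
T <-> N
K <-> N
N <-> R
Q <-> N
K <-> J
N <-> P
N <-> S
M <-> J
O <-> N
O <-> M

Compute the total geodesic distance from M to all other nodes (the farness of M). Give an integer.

Distances from M: J:1, K:2, L:2, N:1, O:1, P:2, Q:2, R:2, S:2, T:2.
Sum = 1 + 2 + 2 + 1 + 1 + 2 + 2 + 2 + 2 + 2 = 17.

17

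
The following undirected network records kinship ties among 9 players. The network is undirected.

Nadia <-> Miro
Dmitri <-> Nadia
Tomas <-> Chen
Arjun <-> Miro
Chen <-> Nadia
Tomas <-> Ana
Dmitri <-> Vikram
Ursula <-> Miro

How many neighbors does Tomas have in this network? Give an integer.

2

Tomas is directly tied to Ana and Chen. That is 2 neighbors, so the degree of Tomas is 2.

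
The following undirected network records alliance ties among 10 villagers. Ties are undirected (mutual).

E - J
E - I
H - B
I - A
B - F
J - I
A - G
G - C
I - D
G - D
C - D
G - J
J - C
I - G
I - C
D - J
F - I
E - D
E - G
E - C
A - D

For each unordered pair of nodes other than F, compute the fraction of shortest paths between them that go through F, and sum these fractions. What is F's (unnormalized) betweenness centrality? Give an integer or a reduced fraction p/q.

Pairs whose geodesics pass through F — E–H: 1; E–B: 1; C–H: 1; C–B: 1; A–H: 1; A–B: 1; J–H: 1; J–B: 1; G–H: 1; G–B: 1; D–H: 1; D–B: 1; I–H: 1; I–B: 1.
All other pairs contribute 0.
Summing the contributions gives betweenness(F) = 14.

14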